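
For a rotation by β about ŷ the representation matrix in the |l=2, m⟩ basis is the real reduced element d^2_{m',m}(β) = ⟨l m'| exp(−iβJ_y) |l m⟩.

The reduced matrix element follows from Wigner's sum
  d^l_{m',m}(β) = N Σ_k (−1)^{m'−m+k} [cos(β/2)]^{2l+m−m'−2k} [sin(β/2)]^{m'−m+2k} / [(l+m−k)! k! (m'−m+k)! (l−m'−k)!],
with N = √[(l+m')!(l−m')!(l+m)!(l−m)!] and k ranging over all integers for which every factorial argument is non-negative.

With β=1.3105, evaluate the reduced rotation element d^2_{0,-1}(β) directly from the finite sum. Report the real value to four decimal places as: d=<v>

d=-0.3046

d^2_{0,-1}(β=1.3105) via Wigner's sum:
c=cos(1.3105/2)=0.792896, s=sin(1.3105/2)=0.609357; N=√[2·2·1·6]=4.898979
k∈{0,1} keeps every argument non-negative
  k=0: (−1)^1·4.8990/(2)·0.7929^3·0.6094^1 = -0.744039
  k=1: (−1)^2·4.8990/(2)·0.7929^1·0.6094^3 = +0.439449
d^2_{0,-1}(1.3105) = -0.744039 +0.439449 = -0.304591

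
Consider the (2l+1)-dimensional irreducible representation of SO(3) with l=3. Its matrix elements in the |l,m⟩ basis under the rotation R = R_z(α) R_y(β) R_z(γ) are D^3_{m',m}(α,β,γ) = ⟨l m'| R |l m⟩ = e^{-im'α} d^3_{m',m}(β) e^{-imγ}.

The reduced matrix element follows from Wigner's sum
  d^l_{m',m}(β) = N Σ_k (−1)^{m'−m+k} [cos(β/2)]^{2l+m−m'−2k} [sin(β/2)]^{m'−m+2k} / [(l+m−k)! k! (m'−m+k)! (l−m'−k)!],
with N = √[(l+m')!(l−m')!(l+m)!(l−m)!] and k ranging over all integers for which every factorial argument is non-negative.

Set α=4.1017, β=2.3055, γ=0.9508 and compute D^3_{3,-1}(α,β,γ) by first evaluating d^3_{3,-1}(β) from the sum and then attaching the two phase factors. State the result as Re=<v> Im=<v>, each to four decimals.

D^3_{3,-1}(4.1017,2.3055,0.9508) = e^{-i·3·4.1017}·d^3_{3,-1}(2.3055)·e^{-i·-1·0.9508}. Compute d first:
Half-angle: c=0.405976, s=0.913884. N=√(720·1·2·24)=185.903201
The bounds max(0,m−m')=0 and min(l+m,l−m')=0 give 1 term
  k=0: (−1)^4·185.9032/(48)·0.4060^2·0.9139^4 = +0.445256
d^3_{3,-1}(2.3055) = +0.445256
Attach z-rotation phases: D = e^{-i(3)(4.1017)}·(+0.445256)·e^{-i(-1)(0.9508)} = +0.156321+0.416913i

Re=0.1563 Im=0.4169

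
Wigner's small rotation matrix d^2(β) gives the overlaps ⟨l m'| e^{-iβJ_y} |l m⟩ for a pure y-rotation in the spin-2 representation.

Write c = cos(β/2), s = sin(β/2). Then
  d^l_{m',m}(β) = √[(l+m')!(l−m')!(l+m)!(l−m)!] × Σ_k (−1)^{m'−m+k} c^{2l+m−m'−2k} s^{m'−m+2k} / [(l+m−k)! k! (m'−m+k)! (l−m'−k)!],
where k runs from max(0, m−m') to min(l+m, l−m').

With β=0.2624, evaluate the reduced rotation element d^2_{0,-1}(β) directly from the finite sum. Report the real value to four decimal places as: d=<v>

d^2_{0,-1}(β=0.2624) via Wigner's sum:
Half-angle: c=0.991406, s=0.130824. N=√(2·2·1·6)=4.898979
Admissible k: 0..1 (factorial args all ≥0)
  k=0: (−1)^1·4.8990/(2)·0.9914^3·0.1308^1 = -0.312260
  k=1: (−1)^2·4.8990/(2)·0.9914^1·0.1308^3 = +0.005437
d^2_{0,-1}(0.2624) = -0.312260 +0.005437 = -0.306823

d=-0.3068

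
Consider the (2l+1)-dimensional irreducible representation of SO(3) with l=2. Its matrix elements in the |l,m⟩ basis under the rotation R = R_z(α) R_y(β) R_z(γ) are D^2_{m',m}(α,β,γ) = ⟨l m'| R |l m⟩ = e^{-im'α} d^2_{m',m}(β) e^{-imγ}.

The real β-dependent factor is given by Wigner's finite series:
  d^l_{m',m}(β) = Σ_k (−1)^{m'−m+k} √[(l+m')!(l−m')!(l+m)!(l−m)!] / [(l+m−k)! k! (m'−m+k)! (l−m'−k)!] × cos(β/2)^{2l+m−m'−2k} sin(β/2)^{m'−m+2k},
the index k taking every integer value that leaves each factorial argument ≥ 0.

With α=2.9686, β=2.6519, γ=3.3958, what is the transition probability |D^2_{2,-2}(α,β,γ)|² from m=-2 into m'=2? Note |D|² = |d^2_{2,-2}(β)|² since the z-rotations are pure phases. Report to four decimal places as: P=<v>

Split into d^2_{2,-2}(β=2.6519) × two z-phases.
Half-angle: c=0.242407, s=0.970175. N=√(24·1·1·24)=24.000000
The bounds max(0,m−m')=0 and min(l+m,l−m')=0 give 1 term
  k=0: (−1)^4·24.0000/(24)·0.2424^0·0.9702^4 = +0.885930
d^2_{2,-2}(2.6519) = +0.885930
|D^2_{2,-2}|² = |d^2_{2,-2}(β)|² = (+0.885930)² = 0.784873 (the z-rotation phases have unit modulus)

P=0.7849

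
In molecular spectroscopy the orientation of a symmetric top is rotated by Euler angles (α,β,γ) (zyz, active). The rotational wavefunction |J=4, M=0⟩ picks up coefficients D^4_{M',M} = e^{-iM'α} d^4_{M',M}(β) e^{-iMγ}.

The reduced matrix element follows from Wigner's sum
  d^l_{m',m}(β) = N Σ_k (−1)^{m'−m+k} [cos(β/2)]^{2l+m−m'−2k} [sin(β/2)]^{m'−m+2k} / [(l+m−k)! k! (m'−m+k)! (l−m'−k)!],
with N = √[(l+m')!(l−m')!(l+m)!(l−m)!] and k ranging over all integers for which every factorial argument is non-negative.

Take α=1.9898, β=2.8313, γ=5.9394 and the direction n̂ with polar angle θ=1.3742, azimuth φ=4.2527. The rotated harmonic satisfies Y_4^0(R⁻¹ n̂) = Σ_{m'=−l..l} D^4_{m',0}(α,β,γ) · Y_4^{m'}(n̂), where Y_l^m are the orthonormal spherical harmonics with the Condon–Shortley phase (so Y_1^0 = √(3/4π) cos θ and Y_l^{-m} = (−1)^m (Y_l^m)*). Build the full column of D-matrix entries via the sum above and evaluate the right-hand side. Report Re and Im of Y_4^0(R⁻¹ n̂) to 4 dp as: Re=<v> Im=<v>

Re=-0.0591 Im=0.0000

Need the full column D^4_{m',0} for m'=−4..4 at α=1.9898, β=2.8313, γ=5.9394.
cos(β/2)=0.154525, sin(β/2)=0.987989
d^4_{-4,0}: single k=4 term ⇒ +0.004545;  D = -0.000477+0.004520i
d^4_{-3,0}: k∈[3..4] ⇒ +0.001005 -0.041098 = -0.040092;  D = -0.038135+0.012375i
d^4_{-2,0}: k∈[2..4] ⇒ +0.000126 -0.013743 +0.210683 = +0.197066;  D = -0.131826-0.146481i
d^4_{-1,0}: k∈[1..4] ⇒ +0.000009 -0.002280 +0.093201 -0.635005 = -0.544075;  D = +0.221357-0.497010i
d^4_{0,0}: k∈[0..4] ⇒ +0.000000 -0.000213 +0.019557 -0.355327 +0.907855 = +0.571873;  D = +0.571873+0.000000i
d^4_{1,0}: k∈[0..3] ⇒ -0.000009 +0.002280 -0.093201 +0.635005 = +0.544075;  D = -0.221357-0.497010i
d^4_{2,0}: k∈[0..2] ⇒ +0.000126 -0.013743 +0.210683 = +0.197066;  D = -0.131826+0.146481i
d^4_{3,0}: k∈[0..1] ⇒ -0.001005 +0.041098 = +0.040092;  D = +0.038135+0.012375i
d^4_{4,0}: single k=0 term ⇒ +0.004545;  D = -0.000477-0.004520i
Y_4^{m'}(θ=1.3742,φ=4.2527) and Σ D·Y over m':
  (-0.0005+0.0045i)·(-0.1084+0.3948i)  (-0.0381+0.0124i)·(+0.2264-0.0439i)  (-0.1318-0.1465i)·(+0.1430+0.1875i)  (+0.2214-0.4970i)·(+0.1099-0.2220i)  (+0.5719+0.0000i)·(+0.2017+0.0000i)  (-0.2214-0.4970i)·(-0.1099-0.2220i)  (-0.1318+0.1465i)·(+0.1430-0.1875i)  (+0.0381+0.0124i)·(-0.2264-0.0439i)  (-0.0005-0.0045i)·(-0.1084-0.3948i)
Y_4^0(R⁻¹ n̂) = -0.059073+0.000000i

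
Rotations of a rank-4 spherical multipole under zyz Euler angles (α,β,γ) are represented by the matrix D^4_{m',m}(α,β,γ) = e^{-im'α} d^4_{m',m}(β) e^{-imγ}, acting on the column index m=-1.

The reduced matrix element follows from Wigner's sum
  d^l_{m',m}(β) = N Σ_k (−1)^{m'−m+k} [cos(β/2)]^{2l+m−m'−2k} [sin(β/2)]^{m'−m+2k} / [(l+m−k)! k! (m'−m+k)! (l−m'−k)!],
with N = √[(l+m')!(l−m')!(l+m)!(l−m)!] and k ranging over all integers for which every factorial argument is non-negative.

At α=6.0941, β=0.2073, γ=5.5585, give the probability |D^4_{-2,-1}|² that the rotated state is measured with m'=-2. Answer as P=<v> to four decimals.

First d^4_{-2,-1}(β=0.2073), then the phase factors e^{-i(-2)α} and e^{-i(-1)γ}:
c=cos(0.2073/2)=0.994633, s=sin(0.2073/2)=0.103465; N=√[2·720·6·120]=1018.233765
k: max(0,(-1)−(-2))=1 … min(4+(-1),4−(-2))=3
  k=1: (−1)^0·1018.2338/(240)·0.9946^7·0.1035^1 = +0.422735
  k=2: (−1)^1·1018.2338/(48)·0.9946^5·0.1035^3 = -0.022872
  k=3: (−1)^2·1018.2338/(72)·0.9946^3·0.1035^5 = +0.000165
d^4_{-2,-1}(0.2073) = +0.422735 -0.022872 +0.000165 = +0.400028
|D^4_{-2,-1}|² = |d^4_{-2,-1}(β)|² = (+0.400028)² = 0.160023 (the z-rotation phases have unit modulus)

P=0.1600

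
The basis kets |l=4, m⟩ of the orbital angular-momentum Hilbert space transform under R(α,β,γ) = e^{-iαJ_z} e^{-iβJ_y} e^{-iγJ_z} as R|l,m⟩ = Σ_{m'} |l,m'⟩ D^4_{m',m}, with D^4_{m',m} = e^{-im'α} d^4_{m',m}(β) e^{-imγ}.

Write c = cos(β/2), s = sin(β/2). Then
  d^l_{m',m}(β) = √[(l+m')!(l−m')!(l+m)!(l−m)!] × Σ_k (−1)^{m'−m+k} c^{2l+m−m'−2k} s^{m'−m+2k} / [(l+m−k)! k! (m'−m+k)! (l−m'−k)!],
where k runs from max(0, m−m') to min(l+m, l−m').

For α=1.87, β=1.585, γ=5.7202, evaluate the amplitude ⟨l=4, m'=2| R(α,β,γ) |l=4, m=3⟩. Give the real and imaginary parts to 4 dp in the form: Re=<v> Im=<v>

Re=0.2159 Im=0.4145

Split into d^4_{2,3}(β=1.585) × two z-phases.
c=cos(1.585/2)=0.702067, s=sin(1.585/2)=0.712111; N=√[720·2·5040·1]=2693.993318
Admissible k: 1..2 (factorial args all ≥0)
  k=1: (−1)^0·2693.9933/(720)·0.7021^7·0.7121^1 = +0.224007
  k=2: (−1)^1·2693.9933/(240)·0.7021^5·0.7121^3 = -0.691387
d^4_{2,3}(1.585) = +0.224007 -0.691387 = -0.467380
Phases: e^{-i·(2)·1.87}=-0.826234+0.563327i, e^{-i·(3)·5.7202}=-0.117885+0.993027i ⇒ D=+0.215929+0.414510i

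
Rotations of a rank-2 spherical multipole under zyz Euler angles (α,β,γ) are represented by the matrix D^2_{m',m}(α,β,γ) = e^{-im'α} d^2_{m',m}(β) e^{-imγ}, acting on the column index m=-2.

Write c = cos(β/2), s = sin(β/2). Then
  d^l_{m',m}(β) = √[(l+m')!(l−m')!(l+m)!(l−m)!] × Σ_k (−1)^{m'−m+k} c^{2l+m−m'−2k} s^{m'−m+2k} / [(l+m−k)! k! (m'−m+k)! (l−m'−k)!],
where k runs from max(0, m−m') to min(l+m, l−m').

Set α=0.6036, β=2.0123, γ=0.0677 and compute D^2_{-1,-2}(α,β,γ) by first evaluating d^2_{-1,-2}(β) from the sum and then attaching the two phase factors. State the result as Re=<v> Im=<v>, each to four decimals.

Re=-0.1914 Im=-0.1744

Split into d^2_{-1,-2}(β=2.0123) × two z-phases.
Half-angle: c=0.535117, s=0.844778. N=√(1·6·1·24)=12.000000
k∈{0} keeps every argument non-negative
  k=0: (−1)^1·12.0000/(6)·0.5351^3·0.8448^1 = -0.258892
d^2_{-1,-2}(2.0123) = -0.258892
D = (+0.823298+0.567610i)·(-0.258892)·(+0.990847+0.134987i) = -0.191358-0.174377i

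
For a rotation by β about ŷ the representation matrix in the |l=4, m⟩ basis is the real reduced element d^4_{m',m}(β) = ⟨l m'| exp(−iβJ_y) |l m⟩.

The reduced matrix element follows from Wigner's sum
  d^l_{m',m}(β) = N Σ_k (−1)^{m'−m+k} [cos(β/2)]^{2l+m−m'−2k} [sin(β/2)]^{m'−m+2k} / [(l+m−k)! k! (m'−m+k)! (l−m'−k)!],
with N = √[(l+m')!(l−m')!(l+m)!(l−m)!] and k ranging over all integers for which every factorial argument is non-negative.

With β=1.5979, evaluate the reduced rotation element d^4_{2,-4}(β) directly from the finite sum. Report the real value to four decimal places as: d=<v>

d^4_{2,-4}(β=1.5979) via Wigner's sum:
c=cos(1.5979/2)=0.697460, s=sin(1.5979/2)=0.716624; N=√[720·2·1·40320]=7619.763776
Admissible k: 0..0 (factorial args all ≥0)
  k=0: (−1)^6·7619.7638/(1440)·0.6975^2·0.7166^6 = +0.348631
d^4_{2,-4}(1.5979) = +0.348631

d=0.3486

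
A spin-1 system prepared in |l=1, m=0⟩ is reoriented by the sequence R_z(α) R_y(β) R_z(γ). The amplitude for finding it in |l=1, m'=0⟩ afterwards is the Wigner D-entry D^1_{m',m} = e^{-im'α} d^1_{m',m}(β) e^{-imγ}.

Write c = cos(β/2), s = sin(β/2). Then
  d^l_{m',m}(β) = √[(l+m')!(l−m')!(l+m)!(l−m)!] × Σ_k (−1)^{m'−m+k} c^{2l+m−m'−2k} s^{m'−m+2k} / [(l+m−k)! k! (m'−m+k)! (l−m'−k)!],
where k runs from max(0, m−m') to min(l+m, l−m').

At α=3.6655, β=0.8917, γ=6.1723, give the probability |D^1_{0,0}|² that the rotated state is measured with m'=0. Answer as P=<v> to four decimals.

P=0.3945

Split into d^1_{0,0}(β=0.8917) × two z-phases.
Half-angle: c=0.902244, s=0.431225. N=√(1·1·1·1)=1.000000
k∈{0,1} keeps every argument non-negative
  k=0: (−1)^0·1.0000/(1)·0.9022^2·0.4312^0 = +0.814045
  k=1: (−1)^1·1.0000/(1)·0.9022^0·0.4312^2 = -0.185955
d^1_{0,0}(0.8917) = +0.814045 -0.185955 = +0.628090
|D^1_{0,0}|² = |d^1_{0,0}(β)|² = (+0.628090)² = 0.394497 (the z-rotation phases have unit modulus)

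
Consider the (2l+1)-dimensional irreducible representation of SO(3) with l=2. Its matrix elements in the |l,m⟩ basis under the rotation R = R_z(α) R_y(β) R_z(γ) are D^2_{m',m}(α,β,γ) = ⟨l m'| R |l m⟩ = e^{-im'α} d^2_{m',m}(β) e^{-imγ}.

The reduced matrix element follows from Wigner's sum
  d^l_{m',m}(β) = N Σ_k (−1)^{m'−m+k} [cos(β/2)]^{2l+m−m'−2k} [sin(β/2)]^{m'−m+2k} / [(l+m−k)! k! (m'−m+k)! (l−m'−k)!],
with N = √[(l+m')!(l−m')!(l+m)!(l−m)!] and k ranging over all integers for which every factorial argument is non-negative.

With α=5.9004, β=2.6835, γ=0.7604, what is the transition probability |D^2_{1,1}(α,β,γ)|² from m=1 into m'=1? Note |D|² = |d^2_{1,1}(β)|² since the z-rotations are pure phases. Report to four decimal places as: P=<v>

P=0.0207

D^2_{1,1}(5.9004,2.6835,0.7604) = e^{-i·1·5.9004}·d^2_{1,1}(2.6835)·e^{-i·1·0.7604}. Compute d first:
Half-angle: c=0.227049, s=0.973883. N=√(6·1·6·1)=6.000000
k∈{0,1} keeps every argument non-negative
  k=0: (−1)^0·6.0000/(6)·0.2270^4·0.9739^0 = +0.002658
  k=1: (−1)^1·6.0000/(2)·0.2270^2·0.9739^2 = -0.146681
d^2_{1,1}(2.6835) = +0.002658 -0.146681 = -0.144023
|D^2_{1,1}|² = |d^2_{1,1}(β)|² = (-0.144023)² = 0.020743 (the z-rotation phases have unit modulus)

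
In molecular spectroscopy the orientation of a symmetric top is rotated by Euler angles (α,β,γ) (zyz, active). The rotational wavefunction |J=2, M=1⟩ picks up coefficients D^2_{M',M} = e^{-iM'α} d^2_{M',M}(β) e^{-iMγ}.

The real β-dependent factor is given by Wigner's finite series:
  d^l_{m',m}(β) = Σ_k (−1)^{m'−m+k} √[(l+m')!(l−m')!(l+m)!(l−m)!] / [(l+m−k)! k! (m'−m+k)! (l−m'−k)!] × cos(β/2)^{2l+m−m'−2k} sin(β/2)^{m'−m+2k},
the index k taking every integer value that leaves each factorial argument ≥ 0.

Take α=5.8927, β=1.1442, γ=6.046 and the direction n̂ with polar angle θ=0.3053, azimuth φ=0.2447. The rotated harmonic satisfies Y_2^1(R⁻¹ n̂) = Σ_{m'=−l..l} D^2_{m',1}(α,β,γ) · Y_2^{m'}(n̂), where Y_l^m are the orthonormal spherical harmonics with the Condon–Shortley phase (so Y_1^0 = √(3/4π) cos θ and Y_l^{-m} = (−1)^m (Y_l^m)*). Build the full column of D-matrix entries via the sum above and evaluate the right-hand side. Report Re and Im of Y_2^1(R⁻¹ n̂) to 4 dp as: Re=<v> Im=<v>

Need the full column D^2_{m',1} for m'=−2..2 at α=5.8927, β=1.1442, γ=6.046.
cos(β/2)=0.840766, sin(β/2)=0.541399
d^2_{-2,1}: single k=3 term ⇒ +0.266844;  D = +0.228353-0.138059i
d^2_{-1,1}: k∈[2..3] ⇒ +0.621593 -0.085915 = +0.535678;  D = +0.529396-0.081798i
d^2_{0,1}: k∈[1..2] ⇒ +0.788167 -0.326816 = +0.461351;  D = +0.448435+0.108403i
d^2_{1,1}: k∈[0..1] ⇒ +0.499690 -0.621593 = -0.121903;  D = -0.098668-0.071589i
d^2_{2,1}: single k=0 term ⇒ -0.643536;  D = -0.337815-0.547740i
Y_2^{m'}(θ=0.3053,φ=0.2447) and Σ D·Y over m':
  (+0.2284-0.1381i)·(+0.0308-0.0164i)  (+0.5294-0.0818i)·(+0.2149-0.0537i)  (+0.4484+0.1084i)·(+0.5453+0.0000i)  (-0.0987-0.0716i)·(-0.2149-0.0537i)  (-0.3378-0.5477i)·(+0.0308+0.0164i)
Y_2^1(R⁻¹ n̂) = +0.374606+0.003394i

Re=0.3746 Im=0.0034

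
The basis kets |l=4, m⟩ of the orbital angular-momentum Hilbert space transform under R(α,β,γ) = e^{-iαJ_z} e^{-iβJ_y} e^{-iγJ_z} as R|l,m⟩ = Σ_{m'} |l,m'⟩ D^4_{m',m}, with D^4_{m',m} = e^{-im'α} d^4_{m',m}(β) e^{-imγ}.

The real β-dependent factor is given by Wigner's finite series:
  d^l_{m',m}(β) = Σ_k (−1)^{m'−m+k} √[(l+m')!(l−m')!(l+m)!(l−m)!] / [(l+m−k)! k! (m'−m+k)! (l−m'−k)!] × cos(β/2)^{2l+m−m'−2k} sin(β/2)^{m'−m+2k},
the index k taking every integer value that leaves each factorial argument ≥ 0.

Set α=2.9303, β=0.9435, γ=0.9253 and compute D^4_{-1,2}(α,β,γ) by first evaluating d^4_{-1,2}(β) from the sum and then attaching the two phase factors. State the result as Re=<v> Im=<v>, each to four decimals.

First d^4_{-1,2}(β=0.9435), then the phase factors e^{-i(-1)α} and e^{-i(2)γ}:
c=cos(0.9435/2)=0.890774, s=sin(0.9435/2)=0.454446; N=√[6·120·720·2]=1018.233765
Admissible k: 3..5 (factorial args all ≥0)
  k=3: (−1)^0·1018.2338/(72)·0.8908^5·0.4544^3 = +0.744389
  k=4: (−1)^1·1018.2338/(48)·0.8908^3·0.4544^5 = -0.290616
  k=5: (−1)^2·1018.2338/(240)·0.8908^1·0.4544^7 = +0.015128
d^4_{-1,2}(0.9435) = +0.744389 -0.290616 +0.015128 = +0.468901
D = (-0.977761+0.209724i)·(+0.468901)·(-0.276167-0.961110i) = +0.221130+0.413484i

Re=0.2211 Im=0.4135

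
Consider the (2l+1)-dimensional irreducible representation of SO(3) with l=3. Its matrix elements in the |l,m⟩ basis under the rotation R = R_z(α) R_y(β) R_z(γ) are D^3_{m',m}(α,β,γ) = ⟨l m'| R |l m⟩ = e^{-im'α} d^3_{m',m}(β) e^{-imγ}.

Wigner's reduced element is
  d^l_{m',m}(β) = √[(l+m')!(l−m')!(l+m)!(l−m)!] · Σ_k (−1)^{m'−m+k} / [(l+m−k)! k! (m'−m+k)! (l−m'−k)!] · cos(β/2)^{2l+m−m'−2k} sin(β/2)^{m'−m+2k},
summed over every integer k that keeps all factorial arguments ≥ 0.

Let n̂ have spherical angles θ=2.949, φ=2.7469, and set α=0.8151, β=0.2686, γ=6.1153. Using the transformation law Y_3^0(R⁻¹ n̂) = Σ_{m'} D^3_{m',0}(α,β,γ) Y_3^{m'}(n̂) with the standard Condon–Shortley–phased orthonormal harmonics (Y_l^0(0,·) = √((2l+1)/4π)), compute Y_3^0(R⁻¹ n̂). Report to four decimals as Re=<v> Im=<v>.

Need the full column D^3_{m',0} for m'=−3..3 at α=0.8151, β=0.2686, γ=6.1153.
cos(β/2)=0.990995, sin(β/2)=0.133897
d^3_{-3,0}: single k=3 term ⇒ +0.010448;  D = -0.008016+0.006701i
d^3_{-2,0}: k∈[2..3] ⇒ +0.094708 -0.001729 = +0.092979;  D = -0.005520+0.092815i
d^3_{-1,0}: k∈[1..3] ⇒ +0.443321 -0.024279 +0.000148 = +0.419189;  D = +0.287478+0.305084i
d^3_{0,0}: k∈[0..3] ⇒ +0.947174 -0.155621 +0.002841 -0.000006 = +0.794388;  D = +0.794388+0.000000i
d^3_{1,0}: k∈[0..2] ⇒ -0.443321 +0.024279 -0.000148 = -0.419189;  D = -0.287478+0.305084i
d^3_{2,0}: k∈[0..1] ⇒ +0.094708 -0.001729 = +0.092979;  D = -0.005520-0.092815i
d^3_{3,0}: single k=0 term ⇒ -0.010448;  D = +0.008016+0.006701i
Y_3^{m'}(θ=2.949,φ=2.7469) and Σ D·Y over m':
  (-0.0080+0.0067i)·(-0.0011-0.0027i)  (-0.0055+0.0928i)·(-0.0259-0.0261i)  (+0.2875+0.3051i)·(-0.2179-0.0908i)  (+0.7944+0.0000i)·(-0.6655+0.0000i)  (-0.2875+0.3051i)·(+0.2179-0.0908i)  (-0.0055-0.0928i)·(-0.0259+0.0261i)  (+0.0080+0.0067i)·(+0.0011-0.0027i)
Y_3^0(R⁻¹ n̂) = -0.593366-0.000000i

Re=-0.5934 Im=0.0000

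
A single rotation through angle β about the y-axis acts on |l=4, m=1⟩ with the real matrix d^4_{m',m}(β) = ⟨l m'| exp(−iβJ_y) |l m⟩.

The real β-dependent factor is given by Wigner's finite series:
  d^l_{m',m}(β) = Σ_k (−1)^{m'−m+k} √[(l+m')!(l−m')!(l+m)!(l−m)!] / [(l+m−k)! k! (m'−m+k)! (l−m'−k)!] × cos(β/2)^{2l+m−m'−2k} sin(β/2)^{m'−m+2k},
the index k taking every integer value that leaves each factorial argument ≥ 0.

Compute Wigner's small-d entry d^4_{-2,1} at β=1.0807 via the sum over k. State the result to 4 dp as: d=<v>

d^4_{-2,1}(β=1.0807) via Wigner's sum:
c=cos(1.0807/2)=0.857529, s=sin(1.0807/2)=0.514436; N=√[2·720·120·6]=1018.233765
The bounds max(0,m−m')=3 and min(l+m,l−m')=5 give 3 terms
  k=3: (−1)^0·1018.2338/(72)·0.8575^5·0.5144^3 = +0.892797
  k=4: (−1)^1·1018.2338/(48)·0.8575^3·0.5144^5 = -0.481959
  k=5: (−1)^2·1018.2338/(240)·0.8575^1·0.5144^7 = +0.034690
d^4_{-2,1}(1.0807) = +0.892797 -0.481959 +0.034690 = +0.445529

d=0.4455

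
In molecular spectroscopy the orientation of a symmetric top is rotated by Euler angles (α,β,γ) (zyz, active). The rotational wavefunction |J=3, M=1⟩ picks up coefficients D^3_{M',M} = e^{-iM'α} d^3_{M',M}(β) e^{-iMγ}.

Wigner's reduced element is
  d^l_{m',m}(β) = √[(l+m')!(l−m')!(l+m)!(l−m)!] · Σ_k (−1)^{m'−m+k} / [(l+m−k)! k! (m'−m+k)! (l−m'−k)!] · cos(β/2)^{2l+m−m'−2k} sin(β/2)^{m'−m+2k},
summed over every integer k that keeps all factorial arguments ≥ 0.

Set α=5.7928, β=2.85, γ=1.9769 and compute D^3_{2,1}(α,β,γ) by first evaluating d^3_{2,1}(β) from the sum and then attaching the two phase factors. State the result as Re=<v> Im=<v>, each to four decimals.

Re=0.0101 Im=-0.0156

D^3_{2,1}(5.7928,2.85,1.9769) = e^{-i·2·5.7928}·d^3_{2,1}(2.85)·e^{-i·1·1.9769}. Compute d first:
c=cos(2.85/2)=0.145280, s=sin(2.85/2)=0.989391; N=√[120·1·24·2]=75.894664
k∈{0,1} keeps every argument non-negative
  k=0: (−1)^1·75.8947/(24)·0.1453^5·0.9894^1 = -0.000202
  k=1: (−1)^2·75.8947/(12)·0.1453^3·0.9894^3 = +0.018783
d^3_{2,1}(2.85) = -0.000202 +0.018783 = +0.018580
Attach z-rotation phases: D = e^{-i(2)(5.7928)}·(+0.018580)·e^{-i(1)(1.9769)} = +0.010099-0.015596i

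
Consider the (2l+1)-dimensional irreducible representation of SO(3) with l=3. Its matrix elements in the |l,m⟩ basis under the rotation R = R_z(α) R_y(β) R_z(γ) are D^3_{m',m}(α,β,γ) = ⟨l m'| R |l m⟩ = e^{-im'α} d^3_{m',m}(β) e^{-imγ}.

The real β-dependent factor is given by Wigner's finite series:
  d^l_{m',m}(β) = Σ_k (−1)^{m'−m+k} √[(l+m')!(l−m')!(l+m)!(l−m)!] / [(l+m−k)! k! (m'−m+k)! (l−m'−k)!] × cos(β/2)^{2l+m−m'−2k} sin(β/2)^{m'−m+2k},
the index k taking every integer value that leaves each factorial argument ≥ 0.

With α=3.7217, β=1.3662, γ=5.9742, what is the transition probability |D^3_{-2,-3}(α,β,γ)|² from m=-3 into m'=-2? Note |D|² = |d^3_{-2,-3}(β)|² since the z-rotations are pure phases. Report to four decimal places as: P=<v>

First d^3_{-2,-3}(β=1.3662), then the phase factors e^{-i(-2)α} and e^{-i(-3)γ}:
Half-angle: c=0.775620, s=0.631200. N=√(1·120·1·720)=293.938769
k: max(0,(-3)−(-2))=0 … min(3+(-3),3−(-2))=0
  k=0: (−1)^1·293.9388/(120)·0.7756^5·0.6312^1 = -0.433997
d^3_{-2,-3}(1.3662) = -0.433997
|D^3_{-2,-3}|² = |d^3_{-2,-3}(β)|² = (-0.433997)² = 0.188354 (the z-rotation phases have unit modulus)

P=0.1884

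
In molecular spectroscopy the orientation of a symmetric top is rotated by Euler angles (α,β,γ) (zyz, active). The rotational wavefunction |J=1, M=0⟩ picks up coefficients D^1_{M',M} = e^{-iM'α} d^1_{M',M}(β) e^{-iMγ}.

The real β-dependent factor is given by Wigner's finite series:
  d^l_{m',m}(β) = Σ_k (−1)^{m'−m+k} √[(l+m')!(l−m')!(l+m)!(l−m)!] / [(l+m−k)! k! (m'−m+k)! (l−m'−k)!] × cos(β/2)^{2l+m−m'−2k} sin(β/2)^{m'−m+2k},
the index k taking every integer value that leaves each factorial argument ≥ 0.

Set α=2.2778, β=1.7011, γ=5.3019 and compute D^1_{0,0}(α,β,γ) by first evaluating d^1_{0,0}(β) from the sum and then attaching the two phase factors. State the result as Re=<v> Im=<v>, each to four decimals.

D^1_{0,0}(2.2778,1.7011,5.3019) = e^{-i·0·2.2778}·d^1_{0,0}(1.7011)·e^{-i·0·5.3019}. Compute d first:
With c≡cos(β/2)=0.659570 and s≡sin(β/2)=0.751643, N=[1·1·1·1]^{1/2}=1.000000
k: max(0,(0)−(0))=0 … min(1+(0),1−(0))=1
  k=0: (−1)^0·1.0000/(1)·0.6596^2·0.7516^0 = +0.435032
  k=1: (−1)^1·1.0000/(1)·0.6596^0·0.7516^2 = -0.564968
d^1_{0,0}(1.7011) = +0.435032 -0.564968 = -0.129935
D = (+1.000000+0.000000i)·(-0.129935)·(+1.000000+0.000000i) = -0.129935+0.000000i

Re=-0.1299 Im=0.0000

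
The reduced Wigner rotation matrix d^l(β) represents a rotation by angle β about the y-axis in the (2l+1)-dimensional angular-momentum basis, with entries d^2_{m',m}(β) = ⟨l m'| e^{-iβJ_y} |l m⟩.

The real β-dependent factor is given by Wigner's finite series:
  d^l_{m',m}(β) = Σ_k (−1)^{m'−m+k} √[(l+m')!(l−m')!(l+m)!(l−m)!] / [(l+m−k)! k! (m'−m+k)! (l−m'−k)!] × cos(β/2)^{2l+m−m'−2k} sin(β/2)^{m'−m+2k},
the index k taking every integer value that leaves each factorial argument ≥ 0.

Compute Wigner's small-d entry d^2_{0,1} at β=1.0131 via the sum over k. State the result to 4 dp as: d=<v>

d=0.5500

d^2_{0,1}(β=1.0131) via Wigner's sum:
With c≡cos(β/2)=0.874424 and s≡sin(β/2)=0.485163, N=[2·2·6·1]^{1/2}=4.898979
k: max(0,(1)−(0))=1 … min(2+(1),2−(0))=2
  k=1: (−1)^0·4.8990/(2)·0.8744^3·0.4852^1 = +0.794564
  k=2: (−1)^1·4.8990/(2)·0.8744^1·0.4852^3 = -0.244603
d^2_{0,1}(1.0131) = +0.794564 -0.244603 = +0.549962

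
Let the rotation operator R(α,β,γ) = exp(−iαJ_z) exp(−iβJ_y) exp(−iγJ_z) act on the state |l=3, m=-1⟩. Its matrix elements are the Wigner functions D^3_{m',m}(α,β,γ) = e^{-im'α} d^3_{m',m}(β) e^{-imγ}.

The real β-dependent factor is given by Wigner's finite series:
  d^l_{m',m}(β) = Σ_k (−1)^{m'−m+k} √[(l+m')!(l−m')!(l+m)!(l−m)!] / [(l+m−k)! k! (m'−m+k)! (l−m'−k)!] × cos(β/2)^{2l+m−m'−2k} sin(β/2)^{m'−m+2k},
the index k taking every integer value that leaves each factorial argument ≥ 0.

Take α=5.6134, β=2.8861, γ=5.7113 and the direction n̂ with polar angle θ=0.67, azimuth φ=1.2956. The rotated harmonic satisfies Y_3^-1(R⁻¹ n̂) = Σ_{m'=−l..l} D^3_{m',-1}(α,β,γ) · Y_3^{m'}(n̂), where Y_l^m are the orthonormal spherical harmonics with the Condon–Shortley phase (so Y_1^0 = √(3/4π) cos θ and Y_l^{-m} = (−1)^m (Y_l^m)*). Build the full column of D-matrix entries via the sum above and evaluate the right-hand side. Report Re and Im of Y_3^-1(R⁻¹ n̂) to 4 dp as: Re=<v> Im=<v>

Re=-0.2148 Im=-0.3799

Need the full column D^3_{m',-1} for m'=−3..3 at α=5.6134, β=2.8861, γ=5.7113.
cos(β/2)=0.127399, sin(β/2)=0.991852
d^3_{-3,-1}: single k=2 term ⇒ +0.001004;  D = -0.000850-0.000533i
d^3_{-2,-1}: k∈[1..2] ⇒ +0.000105 -0.012761 = -0.012655;  D = +0.004228+0.011928i
d^3_{-1,-1}: k∈[0..2] ⇒ +0.000004 -0.002073 +0.094248 = +0.092179;  D = +0.029794-0.087231i
d^3_{0,-1}: k∈[0..2] ⇒ -0.000115 +0.020968 -0.423634 = -0.402781;  D = -0.338692+0.217993i
d^3_{1,-1}: k∈[0..2] ⇒ +0.001555 -0.125664 +0.952094 = +0.827986;  D = +0.824021+0.080930i
d^3_{2,-1}: k∈[0..1] ⇒ -0.012761 +0.386723 = +0.373962;  D = +0.269073+0.259706i
d^3_{3,-1}: single k=0 term ⇒ +0.060837;  D = +0.008087+0.060297i
Y_3^{m'}(θ=0.67,φ=1.2956) and Σ D·Y over m':
  (-0.0009-0.0005i)·(-0.0734+0.0678i)  (+0.0042+0.0119i)·(-0.2633-0.1616i)  (+0.0298-0.0872i)·(+0.1130-0.4002i)  (-0.3387+0.2180i)·(+0.0210+0.0000i)  (+0.8240+0.0809i)·(-0.1130-0.4002i)  (+0.2691+0.2597i)·(-0.2633+0.1616i)  (+0.0081+0.0603i)·(+0.0734+0.0678i)
Y_3^-1(R⁻¹ n̂) = -0.214763-0.379851i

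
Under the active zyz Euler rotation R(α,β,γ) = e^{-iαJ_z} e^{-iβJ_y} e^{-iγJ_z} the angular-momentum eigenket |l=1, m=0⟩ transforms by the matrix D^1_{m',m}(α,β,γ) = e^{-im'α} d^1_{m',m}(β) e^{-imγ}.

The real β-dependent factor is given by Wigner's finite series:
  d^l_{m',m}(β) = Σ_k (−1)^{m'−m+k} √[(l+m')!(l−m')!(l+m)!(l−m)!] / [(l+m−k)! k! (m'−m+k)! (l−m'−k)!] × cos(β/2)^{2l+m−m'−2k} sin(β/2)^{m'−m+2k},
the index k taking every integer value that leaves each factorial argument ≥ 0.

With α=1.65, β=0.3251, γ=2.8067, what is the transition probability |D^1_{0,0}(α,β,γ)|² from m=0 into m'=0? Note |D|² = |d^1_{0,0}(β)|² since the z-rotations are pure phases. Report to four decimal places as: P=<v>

P=0.8980

Split into d^1_{0,0}(β=0.3251) × two z-phases.
Half-angle: c=0.986818, s=0.161835. N=√(1·1·1·1)=1.000000
k: max(0,(0)−(0))=0 … min(1+(0),1−(0))=1
  k=0: (−1)^0·1.0000/(1)·0.9868^2·0.1618^0 = +0.973809
  k=1: (−1)^1·1.0000/(1)·0.9868^0·0.1618^2 = -0.026191
d^1_{0,0}(0.3251) = +0.973809 -0.026191 = +0.947619
|D^1_{0,0}|² = |d^1_{0,0}(β)|² = (+0.947619)² = 0.897981 (the z-rotation phases have unit modulus)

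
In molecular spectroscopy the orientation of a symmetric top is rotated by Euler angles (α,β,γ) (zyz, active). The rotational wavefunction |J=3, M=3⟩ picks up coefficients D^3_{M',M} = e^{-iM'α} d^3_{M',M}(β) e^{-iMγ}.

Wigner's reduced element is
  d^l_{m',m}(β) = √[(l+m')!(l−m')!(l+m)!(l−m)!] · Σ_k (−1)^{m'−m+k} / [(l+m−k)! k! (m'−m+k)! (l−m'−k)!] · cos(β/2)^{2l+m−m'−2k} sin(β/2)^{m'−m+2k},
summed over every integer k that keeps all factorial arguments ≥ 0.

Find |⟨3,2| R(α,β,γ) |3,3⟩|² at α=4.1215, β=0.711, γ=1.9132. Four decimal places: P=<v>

P=0.3811

Split into d^3_{2,3}(β=0.711) × two z-phases.
With c≡cos(β/2)=0.937473 and s≡sin(β/2)=0.348059, N=[120·1·720·1]^{1/2}=293.938769
k∈{1} keeps every argument non-negative
  k=1: (−1)^0·293.9388/(120)·0.9375^5·0.3481^1 = +0.617336
d^3_{2,3}(0.711) = +0.617336
|D^3_{2,3}|² = |d^3_{2,3}(β)|² = (+0.617336)² = 0.381104 (the z-rotation phases have unit modulus)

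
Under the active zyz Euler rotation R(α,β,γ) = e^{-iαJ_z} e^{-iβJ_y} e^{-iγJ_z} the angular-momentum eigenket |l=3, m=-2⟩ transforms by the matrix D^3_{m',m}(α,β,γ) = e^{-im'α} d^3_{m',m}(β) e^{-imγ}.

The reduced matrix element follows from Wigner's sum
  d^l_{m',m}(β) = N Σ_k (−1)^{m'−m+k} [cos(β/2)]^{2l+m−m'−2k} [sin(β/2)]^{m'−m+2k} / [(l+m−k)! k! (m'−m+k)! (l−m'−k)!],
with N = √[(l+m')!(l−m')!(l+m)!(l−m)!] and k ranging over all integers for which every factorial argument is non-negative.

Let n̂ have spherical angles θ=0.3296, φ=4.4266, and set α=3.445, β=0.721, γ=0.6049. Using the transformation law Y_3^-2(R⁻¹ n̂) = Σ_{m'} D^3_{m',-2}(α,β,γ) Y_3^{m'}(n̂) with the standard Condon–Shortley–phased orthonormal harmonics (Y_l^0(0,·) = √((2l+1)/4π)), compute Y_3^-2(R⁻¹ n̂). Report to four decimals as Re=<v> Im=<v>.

Re=-0.1589 Im=0.2115

Need the full column D^3_{m',-2} for m'=−3..3 at α=3.445, β=0.721, γ=0.6049.
cos(β/2)=0.935721, sin(β/2)=0.352742
d^3_{-3,-2}: single k=1 term ⇒ +0.619818;  D = +0.323561-0.528660i
d^3_{-2,-2}: k∈[0..1] ⇒ +0.671239 -0.476946 = +0.194293;  D = -0.047281+0.188452i
d^3_{-1,-2}: k∈[0..1] ⇒ -0.800181 +0.227426 = -0.572755;  D = +0.032966+0.571805i
d^3_{0,-2}: k∈[0..1] ⇒ +0.522468 -0.074248 = +0.448221;  D = +0.158315+0.419331i
d^3_{1,-2}: k∈[0..1] ⇒ -0.227426 +0.016160 = -0.211267;  D = +0.130265+0.166327i
d^3_{2,-2}: k∈[0..1] ⇒ +0.067778 -0.001926 = +0.065852;  D = +0.054239+0.037345i
d^3_{3,-2}: single k=0 term ⇒ -0.012517;  D = +0.011960+0.003694i
Y_3^{m'}(θ=0.3296,φ=4.4266) and Σ D·Y over m':
  (+0.3236-0.5287i)·(+0.0107-0.0093i)  (-0.0473+0.1885i)·(-0.0852-0.0548i)  (+0.0330+0.5718i)·(-0.1025+0.3489i)  (+0.1583+0.4193i)·(+0.5212+0.0000i)  (+0.1303+0.1663i)·(+0.1025+0.3489i)  (+0.0542+0.0373i)·(-0.0852+0.0548i)  (+0.0120+0.0037i)·(-0.0107-0.0093i)
Y_3^-2(R⁻¹ n̂) = -0.158859+0.211475i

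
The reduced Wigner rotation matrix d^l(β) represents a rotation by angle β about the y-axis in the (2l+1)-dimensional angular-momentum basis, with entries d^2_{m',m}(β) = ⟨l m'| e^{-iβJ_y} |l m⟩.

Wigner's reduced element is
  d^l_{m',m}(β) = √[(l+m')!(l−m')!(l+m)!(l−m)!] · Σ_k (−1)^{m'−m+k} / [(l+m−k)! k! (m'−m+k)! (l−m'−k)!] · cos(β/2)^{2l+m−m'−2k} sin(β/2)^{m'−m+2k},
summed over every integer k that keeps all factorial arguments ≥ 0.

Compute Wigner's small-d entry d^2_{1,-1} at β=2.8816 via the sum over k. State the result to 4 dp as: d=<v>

d^2_{1,-1}(β=2.8816) via Wigner's sum:
Half-angle: c=0.129631, s=0.991562. N=√(6·1·1·6)=6.000000
k∈{0,1} keeps every argument non-negative
  k=0: (−1)^2·6.0000/(2)·0.1296^2·0.9916^2 = +0.049565
  k=1: (−1)^3·6.0000/(6)·0.1296^0·0.9916^4 = -0.966674
d^2_{1,-1}(2.8816) = +0.049565 -0.966674 = -0.917109

d=-0.9171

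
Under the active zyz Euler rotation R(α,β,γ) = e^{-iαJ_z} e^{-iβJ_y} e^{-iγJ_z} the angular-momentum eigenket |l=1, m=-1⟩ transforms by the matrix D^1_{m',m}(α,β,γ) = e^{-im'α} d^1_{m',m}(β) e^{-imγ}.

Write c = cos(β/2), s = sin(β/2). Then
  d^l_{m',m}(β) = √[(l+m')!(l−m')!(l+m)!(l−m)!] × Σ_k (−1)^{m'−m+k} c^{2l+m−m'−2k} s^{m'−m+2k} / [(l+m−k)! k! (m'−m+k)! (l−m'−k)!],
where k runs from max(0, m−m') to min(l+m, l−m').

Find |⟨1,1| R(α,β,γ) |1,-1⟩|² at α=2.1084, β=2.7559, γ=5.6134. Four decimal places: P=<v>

P=0.9279

First d^1_{1,-1}(β=2.7559), then the phase factors e^{-i(1)α} and e^{-i(-1)γ}:
c=cos(2.7559/2)=0.191653, s=sin(2.7559/2)=0.981463; N=√[2·1·1·2]=2.000000
k: max(0,(-1)−(1))=0 … min(1+(-1),1−(1))=0
  k=0: (−1)^2·2.0000/(2)·0.1917^0·0.9815^2 = +0.963269
d^1_{1,-1}(2.7559) = +0.963269
|D^1_{1,-1}|² = |d^1_{1,-1}(β)|² = (+0.963269)² = 0.927887 (the z-rotation phases have unit modulus)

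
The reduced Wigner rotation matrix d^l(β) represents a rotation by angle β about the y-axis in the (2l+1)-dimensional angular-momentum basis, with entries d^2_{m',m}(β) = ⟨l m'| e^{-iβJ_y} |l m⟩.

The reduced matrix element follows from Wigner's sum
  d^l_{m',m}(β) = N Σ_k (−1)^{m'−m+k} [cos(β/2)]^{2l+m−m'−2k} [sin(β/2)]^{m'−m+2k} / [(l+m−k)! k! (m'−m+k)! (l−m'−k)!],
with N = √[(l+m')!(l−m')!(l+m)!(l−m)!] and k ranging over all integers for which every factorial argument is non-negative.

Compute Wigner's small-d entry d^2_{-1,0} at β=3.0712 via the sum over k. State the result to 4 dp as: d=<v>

d=-0.0859

d^2_{-1,0}(β=3.0712) via Wigner's sum:
c=cos(3.0712/2)=0.035189, s=sin(3.0712/2)=0.999381; N=√[1·6·2·2]=4.898979
The bounds max(0,m−m')=1 and min(l+m,l−m')=2 give 2 terms
  k=1: (−1)^0·4.8990/(2)·0.0352^3·0.9994^1 = +0.000107
  k=2: (−1)^1·4.8990/(2)·0.0352^1·0.9994^3 = -0.086035
d^2_{-1,0}(3.0712) = +0.000107 -0.086035 = -0.085929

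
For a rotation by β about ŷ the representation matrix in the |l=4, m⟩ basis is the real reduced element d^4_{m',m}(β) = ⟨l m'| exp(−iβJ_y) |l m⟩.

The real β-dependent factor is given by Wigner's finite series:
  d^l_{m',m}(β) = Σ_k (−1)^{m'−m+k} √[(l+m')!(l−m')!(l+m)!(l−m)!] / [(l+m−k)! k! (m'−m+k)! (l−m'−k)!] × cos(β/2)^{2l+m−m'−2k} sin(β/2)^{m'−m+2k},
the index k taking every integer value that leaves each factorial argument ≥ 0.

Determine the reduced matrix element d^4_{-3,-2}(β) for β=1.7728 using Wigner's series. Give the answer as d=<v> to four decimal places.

d=-0.4103

d^4_{-3,-2}(β=1.7728) via Wigner's sum:
Half-angle: c=0.632205, s=0.774801. N=√(1·5040·2·720)=2693.993318
k∈{1,2} keeps every argument non-negative
  k=1: (−1)^0·2693.9933/(720)·0.6322^7·0.7748^1 = +0.117020
  k=2: (−1)^1·2693.9933/(240)·0.6322^5·0.7748^3 = -0.527286
d^4_{-3,-2}(1.7728) = +0.117020 -0.527286 = -0.410266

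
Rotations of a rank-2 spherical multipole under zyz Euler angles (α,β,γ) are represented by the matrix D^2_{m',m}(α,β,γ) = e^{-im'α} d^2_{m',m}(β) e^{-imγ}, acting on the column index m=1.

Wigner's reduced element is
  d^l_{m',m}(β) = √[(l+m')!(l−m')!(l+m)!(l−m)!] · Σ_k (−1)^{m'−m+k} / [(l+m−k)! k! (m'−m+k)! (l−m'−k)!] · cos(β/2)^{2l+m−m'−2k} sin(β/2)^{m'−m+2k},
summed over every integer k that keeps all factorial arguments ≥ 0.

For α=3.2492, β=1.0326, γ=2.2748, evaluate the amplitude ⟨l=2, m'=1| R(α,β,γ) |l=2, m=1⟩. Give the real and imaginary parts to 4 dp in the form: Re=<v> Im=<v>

Re=0.0138 Im=0.0131

Split into d^2_{1,1}(β=1.0326) × two z-phases.
c=cos(1.0326/2)=0.869652, s=sin(1.0326/2)=0.493666; N=√[6·1·6·1]=6.000000
k: max(0,(1)−(1))=0 … min(2+(1),2−(1))=1
  k=0: (−1)^0·6.0000/(6)·0.8697^4·0.4937^0 = +0.571981
  k=1: (−1)^1·6.0000/(2)·0.8697^2·0.4937^2 = -0.552940
d^2_{1,1}(1.0326) = +0.571981 -0.552940 = +0.019041
Attach z-rotation phases: D = e^{-i(1)(3.2492)}·(+0.019041)·e^{-i(1)(2.2748)} = +0.013812+0.013106i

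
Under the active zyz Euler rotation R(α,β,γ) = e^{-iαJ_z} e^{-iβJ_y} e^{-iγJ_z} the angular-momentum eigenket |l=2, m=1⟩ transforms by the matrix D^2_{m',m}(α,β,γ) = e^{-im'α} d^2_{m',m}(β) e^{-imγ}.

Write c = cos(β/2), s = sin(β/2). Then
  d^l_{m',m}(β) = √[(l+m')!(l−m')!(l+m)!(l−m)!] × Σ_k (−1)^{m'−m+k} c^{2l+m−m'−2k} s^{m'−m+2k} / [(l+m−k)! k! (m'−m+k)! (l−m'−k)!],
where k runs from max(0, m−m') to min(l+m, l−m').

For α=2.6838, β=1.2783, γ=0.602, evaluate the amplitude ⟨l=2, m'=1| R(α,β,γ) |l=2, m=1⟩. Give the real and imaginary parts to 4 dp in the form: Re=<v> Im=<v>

D^2_{1,1}(2.6838,1.2783,0.602) = e^{-i·1·2.6838}·d^2_{1,1}(1.2783)·e^{-i·1·0.602}. Compute d first:
Half-angle: c=0.802603, s=0.596513. N=√(6·1·6·1)=6.000000
The bounds max(0,m−m')=0 and min(l+m,l−m')=1 give 2 terms
  k=0: (−1)^0·6.0000/(6)·0.8026^4·0.5965^0 = +0.414957
  k=1: (−1)^1·6.0000/(2)·0.8026^2·0.5965^2 = -0.687644
d^2_{1,1}(1.2783) = +0.414957 -0.687644 = -0.272686
Phases: e^{-i·(1)·2.6838}=-0.897030-0.441969i, e^{-i·(1)·0.602}=+0.824205-0.566292i ⇒ D=+0.269856-0.039187i

Re=0.2699 Im=-0.0392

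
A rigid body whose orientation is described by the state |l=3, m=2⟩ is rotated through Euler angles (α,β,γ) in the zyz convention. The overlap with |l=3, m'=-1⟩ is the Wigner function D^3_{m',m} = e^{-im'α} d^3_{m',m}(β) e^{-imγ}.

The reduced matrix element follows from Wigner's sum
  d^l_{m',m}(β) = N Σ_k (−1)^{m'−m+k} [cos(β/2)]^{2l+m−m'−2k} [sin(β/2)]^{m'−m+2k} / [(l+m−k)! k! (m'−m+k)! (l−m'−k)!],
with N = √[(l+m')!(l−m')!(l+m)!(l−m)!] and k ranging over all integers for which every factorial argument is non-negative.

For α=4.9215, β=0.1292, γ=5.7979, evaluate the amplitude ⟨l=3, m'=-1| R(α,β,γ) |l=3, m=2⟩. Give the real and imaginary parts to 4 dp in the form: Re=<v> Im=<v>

Re=0.0016 Im=-0.0006

D^3_{-1,2}(4.9215,0.1292,5.7979) = e^{-i·-1·4.9215}·d^3_{-1,2}(0.1292)·e^{-i·2·5.7979}. Compute d first:
With c≡cos(β/2)=0.997914 and s≡sin(β/2)=0.064555, N=[2·24·120·1]^{1/2}=75.894664
The bounds max(0,m−m')=3 and min(l+m,l−m')=4 give 2 terms
  k=3: (−1)^0·75.8947/(12)·0.9979^3·0.0646^3 = +0.001691
  k=4: (−1)^1·75.8947/(24)·0.9979^1·0.0646^5 = -0.000004
d^3_{-1,2}(0.1292) = +0.001691 -0.000004 = +0.001687
D = (+0.207590-0.978216i)·(+0.001687)·(+0.564829+0.825208i) = +0.001560-0.000643i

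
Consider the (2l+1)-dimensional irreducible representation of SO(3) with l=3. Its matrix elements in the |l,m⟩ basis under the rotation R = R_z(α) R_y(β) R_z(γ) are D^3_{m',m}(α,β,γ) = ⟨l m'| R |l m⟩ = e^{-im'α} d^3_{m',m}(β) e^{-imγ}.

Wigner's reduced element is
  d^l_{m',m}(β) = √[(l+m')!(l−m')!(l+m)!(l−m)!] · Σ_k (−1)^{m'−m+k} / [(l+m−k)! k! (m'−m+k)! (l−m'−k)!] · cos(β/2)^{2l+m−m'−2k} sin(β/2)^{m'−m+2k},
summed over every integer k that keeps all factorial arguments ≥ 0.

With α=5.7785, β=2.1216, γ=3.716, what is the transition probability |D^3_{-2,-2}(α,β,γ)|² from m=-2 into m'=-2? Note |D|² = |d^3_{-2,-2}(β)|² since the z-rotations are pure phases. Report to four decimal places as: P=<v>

Split into d^3_{-2,-2}(β=2.1216) × two z-phases.
Half-angle: c=0.488174, s=0.872746. N=√(1·120·1·120)=120.000000
k∈{0,1} keeps every argument non-negative
  k=0: (−1)^0·120.0000/(120)·0.4882^6·0.8727^0 = +0.013535
  k=1: (−1)^1·120.0000/(24)·0.4882^4·0.8727^2 = -0.216294
d^3_{-2,-2}(2.1216) = +0.013535 -0.216294 = -0.202759
|D^3_{-2,-2}|² = |d^3_{-2,-2}(β)|² = (-0.202759)² = 0.041111 (the z-rotation phases have unit modulus)

P=0.0411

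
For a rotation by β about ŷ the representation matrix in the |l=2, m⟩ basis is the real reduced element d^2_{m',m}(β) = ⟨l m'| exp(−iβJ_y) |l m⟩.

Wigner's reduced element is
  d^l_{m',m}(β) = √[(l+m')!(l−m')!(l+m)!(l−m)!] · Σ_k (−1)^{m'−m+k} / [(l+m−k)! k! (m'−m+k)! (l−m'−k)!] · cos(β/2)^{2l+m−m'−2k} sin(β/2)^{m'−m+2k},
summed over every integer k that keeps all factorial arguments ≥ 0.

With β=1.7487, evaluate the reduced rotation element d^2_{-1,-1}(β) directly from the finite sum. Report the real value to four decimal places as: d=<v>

d=-0.5572

d^2_{-1,-1}(β=1.7487) via Wigner's sum:
With c≡cos(β/2)=0.641496 and s≡sin(β/2)=0.767127, N=[1·6·1·6]^{1/2}=6.000000
The bounds max(0,m−m')=0 and min(l+m,l−m')=1 give 2 terms
  k=0: (−1)^0·6.0000/(6)·0.6415^4·0.7671^0 = +0.169346
  k=1: (−1)^1·6.0000/(2)·0.6415^2·0.7671^2 = -0.726512
d^2_{-1,-1}(1.7487) = +0.169346 -0.726512 = -0.557166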